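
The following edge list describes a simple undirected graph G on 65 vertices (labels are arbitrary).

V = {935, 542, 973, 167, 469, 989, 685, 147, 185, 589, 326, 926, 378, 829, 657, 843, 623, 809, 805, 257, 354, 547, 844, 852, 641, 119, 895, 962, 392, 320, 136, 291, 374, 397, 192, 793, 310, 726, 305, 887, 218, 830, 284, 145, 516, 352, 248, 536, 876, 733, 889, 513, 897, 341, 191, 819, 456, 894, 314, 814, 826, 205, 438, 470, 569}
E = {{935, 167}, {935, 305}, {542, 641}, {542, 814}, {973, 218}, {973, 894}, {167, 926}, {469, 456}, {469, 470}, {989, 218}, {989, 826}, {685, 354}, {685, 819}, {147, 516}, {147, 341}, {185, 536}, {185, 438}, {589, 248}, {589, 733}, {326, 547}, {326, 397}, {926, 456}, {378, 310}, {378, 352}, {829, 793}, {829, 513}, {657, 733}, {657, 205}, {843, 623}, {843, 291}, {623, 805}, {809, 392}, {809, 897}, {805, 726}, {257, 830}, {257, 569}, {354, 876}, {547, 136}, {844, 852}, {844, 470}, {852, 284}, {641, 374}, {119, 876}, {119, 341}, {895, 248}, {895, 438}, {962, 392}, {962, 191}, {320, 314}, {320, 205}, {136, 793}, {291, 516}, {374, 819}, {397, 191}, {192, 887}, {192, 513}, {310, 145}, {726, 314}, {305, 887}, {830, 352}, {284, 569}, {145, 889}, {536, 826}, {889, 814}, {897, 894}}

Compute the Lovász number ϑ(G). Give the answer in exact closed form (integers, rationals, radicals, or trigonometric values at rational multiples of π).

65*cos(pi/65)/(cos(pi/65) + 1)

deg(378) = 2; N(378) = {310, 352}.
N(205) = {657, 320}, |N(205)| = 2.
deg(257) = 2; N(257) = {830, 569}.
deg(641) = 2; N(641) = {542, 374}.
G on 65 vertices is 2-regular; connected 2-regular on 65 ⇒ C_{65}.
spec(A) ≈ [2.0, 1.991, 1.963, 1.916, 1.852, 1.771, 1.673, 1.559, 1.431, 1.29, 1.136, 0.972, 0.799, 0.618, 0.432, 0.241, 0.048, -0.145, -0.337, -0.525, -0.709, -0.886, -1.055, -1.214, -1.362, -1.497, -1.618, -1.724, -1.814, -1.887, -1.942, -1.979, -1.998] (distinct, 3 d.p.).
Lovász: ϑ = −65(-2*cos(pi/65))/(2+-(-1)*2*cos(pi/65)) = 65*cos(pi/65)/(cos(pi/65) + 1).
Numerically 32.481013.
α=32, χ(Ḡ)=33; ϑ=65*cos(pi/65)/(cos(pi/65) + 1) lies between (both strict).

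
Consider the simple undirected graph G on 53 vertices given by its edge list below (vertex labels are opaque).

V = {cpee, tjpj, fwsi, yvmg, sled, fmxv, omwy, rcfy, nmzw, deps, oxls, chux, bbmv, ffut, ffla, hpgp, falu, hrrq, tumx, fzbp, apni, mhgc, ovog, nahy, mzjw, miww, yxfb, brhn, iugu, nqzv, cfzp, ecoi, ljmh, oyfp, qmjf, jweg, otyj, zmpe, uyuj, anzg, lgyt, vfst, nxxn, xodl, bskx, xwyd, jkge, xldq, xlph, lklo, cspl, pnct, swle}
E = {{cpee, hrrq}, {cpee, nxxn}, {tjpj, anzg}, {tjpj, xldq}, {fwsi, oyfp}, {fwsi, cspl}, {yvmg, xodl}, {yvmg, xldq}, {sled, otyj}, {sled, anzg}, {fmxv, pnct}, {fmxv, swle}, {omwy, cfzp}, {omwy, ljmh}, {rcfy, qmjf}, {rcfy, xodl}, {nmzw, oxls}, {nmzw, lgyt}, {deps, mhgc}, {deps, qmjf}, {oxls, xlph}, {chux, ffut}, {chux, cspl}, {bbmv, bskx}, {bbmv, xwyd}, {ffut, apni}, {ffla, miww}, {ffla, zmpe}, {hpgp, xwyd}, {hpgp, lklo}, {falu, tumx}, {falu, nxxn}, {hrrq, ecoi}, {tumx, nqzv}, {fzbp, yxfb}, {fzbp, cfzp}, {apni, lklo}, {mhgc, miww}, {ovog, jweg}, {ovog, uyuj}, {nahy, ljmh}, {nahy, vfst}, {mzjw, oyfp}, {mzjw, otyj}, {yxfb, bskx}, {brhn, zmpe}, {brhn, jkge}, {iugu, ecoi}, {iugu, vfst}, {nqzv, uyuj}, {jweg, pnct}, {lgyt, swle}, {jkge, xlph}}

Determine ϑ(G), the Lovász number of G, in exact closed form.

deg(fmxv) = 2; N(fmxv) = {pnct, swle}.
Vertex qmjf has 2 neighbors: rcfy, deps.
Vertex yxfb has 2 neighbors: fzbp, bskx.
Vertex falu has 2 neighbors: tumx, nxxn.
G on 53 vertices is 2-regular; a single 53-cycle (edge-transitive).
A has 27 distinct eigenvalues ≈ [2.0, 1.98596, 1.94405, 1.87484, 1.77931, 1.65881, 1.51502, 1.34997, 1.16596, 0.96558, 0.75166, 0.52717, 0.29529, 0.05927, -0.17759, -0.41196, -0.64054, -0.86013, -1.06765, -1.26018, -1.43501, -1.58971, -1.72209, -1.83029, -1.9128, -1.96846, -1.99649].
−53·(-2*cos(pi/53)) / ((2)−(-2*cos(pi/53))) = 53*cos(pi/53)/(cos(pi/53) + 1) = ϑ(G).
Numerically 26.4767.
Lovász sandwich 26 ≤ 53*cos(pi/53)/(cos(pi/53) + 1) ≤ 27: both strict.

53*cos(pi/53)/(cos(pi/53) + 1)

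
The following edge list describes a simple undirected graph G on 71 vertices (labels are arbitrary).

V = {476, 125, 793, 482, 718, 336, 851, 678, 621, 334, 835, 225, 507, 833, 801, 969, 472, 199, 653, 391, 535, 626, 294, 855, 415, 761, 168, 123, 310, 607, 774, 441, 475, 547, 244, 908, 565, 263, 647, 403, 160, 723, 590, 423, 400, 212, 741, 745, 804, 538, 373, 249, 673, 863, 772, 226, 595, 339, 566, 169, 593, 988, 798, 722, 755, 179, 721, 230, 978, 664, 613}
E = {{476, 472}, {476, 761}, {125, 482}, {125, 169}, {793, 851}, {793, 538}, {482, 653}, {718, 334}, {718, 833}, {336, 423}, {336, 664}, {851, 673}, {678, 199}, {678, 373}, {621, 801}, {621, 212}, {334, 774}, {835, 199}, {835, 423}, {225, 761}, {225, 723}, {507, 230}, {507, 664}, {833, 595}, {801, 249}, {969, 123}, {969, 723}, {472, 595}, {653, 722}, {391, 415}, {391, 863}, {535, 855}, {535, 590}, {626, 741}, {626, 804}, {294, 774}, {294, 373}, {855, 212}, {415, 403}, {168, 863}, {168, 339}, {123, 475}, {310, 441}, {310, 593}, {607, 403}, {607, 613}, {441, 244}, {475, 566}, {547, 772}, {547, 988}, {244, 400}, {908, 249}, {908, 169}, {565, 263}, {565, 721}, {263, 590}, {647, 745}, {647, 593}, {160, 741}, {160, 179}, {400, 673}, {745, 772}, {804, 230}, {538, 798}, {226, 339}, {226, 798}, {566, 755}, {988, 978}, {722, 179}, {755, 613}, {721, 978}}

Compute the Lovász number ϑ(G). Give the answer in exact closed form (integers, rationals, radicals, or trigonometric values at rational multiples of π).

71*cos(pi/71)/(cos(pi/71) + 1)

Vertex 793 has 2 neighbors: 851, 538.
deg(310) = 2; N(310) = {441, 593}.
N(423) = {336, 835}, |N(423)| = 2.
Vertex 678 has 2 neighbors: 199, 373.
deg(v) = 2 for all v (|V|=71); this is C_{71}, the 71-cycle.
A has 36 distinct eigenvalues ≈ [2.0, 1.99217, 1.96876, 1.92993, 1.876, 1.80739, 1.72463, 1.62837, 1.51937, 1.39848, 1.26665, 1.1249, 0.97435, 0.81617, 0.6516, 0.48194, 0.3085, 0.13265, -0.04424, -0.22079, -0.3956, -0.56732, -0.7346, -0.89613, -1.05065, -1.19694, -1.33387, -1.46036, -1.57542, -1.67814, -1.76774, -1.8435, -1.90483, -1.95125, -1.98241, -1.99804].
Lovász: ϑ = −71(-2*cos(pi/71))/(2+-(-1)*2*cos(pi/71)) = 71*cos(pi/71)/(cos(pi/71) + 1).
≈ 35.4826 (to 4 d.p.).
35 ≤ 71*cos(pi/71)/(cos(pi/71) + 1) ≤ 36: both strict.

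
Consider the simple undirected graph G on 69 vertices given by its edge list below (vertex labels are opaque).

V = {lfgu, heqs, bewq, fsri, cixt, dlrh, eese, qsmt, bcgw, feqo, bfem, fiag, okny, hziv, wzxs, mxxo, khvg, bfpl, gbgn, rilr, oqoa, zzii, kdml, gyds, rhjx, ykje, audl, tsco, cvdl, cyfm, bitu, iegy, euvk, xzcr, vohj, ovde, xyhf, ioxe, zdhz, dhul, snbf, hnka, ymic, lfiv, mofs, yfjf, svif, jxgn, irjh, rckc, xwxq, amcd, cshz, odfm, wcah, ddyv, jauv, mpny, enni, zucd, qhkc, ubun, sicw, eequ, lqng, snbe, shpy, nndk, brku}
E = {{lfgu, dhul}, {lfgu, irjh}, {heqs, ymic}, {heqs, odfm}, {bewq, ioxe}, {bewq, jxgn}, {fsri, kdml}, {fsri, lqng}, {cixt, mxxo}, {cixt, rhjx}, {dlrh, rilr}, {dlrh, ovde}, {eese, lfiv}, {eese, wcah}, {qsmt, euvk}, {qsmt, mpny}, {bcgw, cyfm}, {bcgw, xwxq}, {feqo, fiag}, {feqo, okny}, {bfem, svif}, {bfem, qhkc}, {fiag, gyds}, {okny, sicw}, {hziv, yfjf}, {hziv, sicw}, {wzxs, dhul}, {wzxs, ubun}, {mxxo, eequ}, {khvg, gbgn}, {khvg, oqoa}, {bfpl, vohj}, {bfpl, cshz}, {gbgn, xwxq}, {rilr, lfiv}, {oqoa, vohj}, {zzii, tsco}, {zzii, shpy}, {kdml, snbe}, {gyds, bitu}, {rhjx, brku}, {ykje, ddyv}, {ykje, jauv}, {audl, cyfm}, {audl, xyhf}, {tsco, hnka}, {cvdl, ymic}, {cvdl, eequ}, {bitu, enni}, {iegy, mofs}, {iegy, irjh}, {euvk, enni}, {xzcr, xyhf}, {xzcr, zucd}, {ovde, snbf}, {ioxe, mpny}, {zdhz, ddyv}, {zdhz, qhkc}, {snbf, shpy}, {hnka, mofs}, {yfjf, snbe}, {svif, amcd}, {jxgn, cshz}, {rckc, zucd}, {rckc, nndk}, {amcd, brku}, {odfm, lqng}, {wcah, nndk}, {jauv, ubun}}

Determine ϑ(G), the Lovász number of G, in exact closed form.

69*cos(pi/69)/(cos(pi/69) + 1)

N(mofs) = {iegy, hnka}, |N(mofs)| = 2.
Vertex tsco has 2 neighbors: zzii, hnka.
Vertex cshz has 2 neighbors: bfpl, jxgn.
N(eequ) = {mxxo, cvdl}, |N(eequ)| = 2.
69-vertex 2-regular graph: this is C_{69}, the 69-cycle.
spec(A) ≈ [2.0, 1.99171, 1.96692, 1.92583, 1.86879, 1.79626, 1.70884, 1.60726, 1.49237, 1.36511, 1.22653, 1.0778, 0.92013, 0.75484, 0.58329, 0.40691, 0.22716, 0.04553, -0.13648, -0.31737, -0.49562, -0.66976, -0.83835, -1.0, -1.15336, -1.29716, -1.43022, -1.55142, -1.65977, -1.75437, -1.83442, -1.89928, -1.9484, -1.98137, -1.99793] (distinct, 5 d.p.).
Lovász (edge-transitive): ϑ = −69·(-2*cos(pi/69))/((2)−(-2*cos(pi/69))) = 69*cos(pi/69)/(cos(pi/69) + 1).
= 34.482114103… (decimal).
Lovász sandwich 34 ≤ 69*cos(pi/69)/(cos(pi/69) + 1) ≤ 35: both strict.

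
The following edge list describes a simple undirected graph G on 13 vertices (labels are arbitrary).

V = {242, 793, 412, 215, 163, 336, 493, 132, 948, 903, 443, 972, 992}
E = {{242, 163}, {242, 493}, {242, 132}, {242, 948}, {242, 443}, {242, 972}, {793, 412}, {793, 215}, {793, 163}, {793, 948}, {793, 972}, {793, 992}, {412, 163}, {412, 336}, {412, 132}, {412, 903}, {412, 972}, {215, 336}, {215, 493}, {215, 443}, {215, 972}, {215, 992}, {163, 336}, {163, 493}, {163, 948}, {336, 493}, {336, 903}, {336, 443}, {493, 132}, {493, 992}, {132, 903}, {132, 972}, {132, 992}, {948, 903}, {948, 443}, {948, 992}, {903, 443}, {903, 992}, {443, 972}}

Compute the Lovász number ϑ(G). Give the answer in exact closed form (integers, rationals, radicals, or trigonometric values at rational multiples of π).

sqrt(13)

deg(972) = 6; N(972) = {242, 793, 412, 215, 132, 443}.
Vertex 793 has 6 neighbors: 412, 215, 163, 948, 972, 992.
Vertex 132 has 6 neighbors: 242, 412, 493, 903, 972, 992.
deg(493) = 6; N(493) = {242, 215, 163, 336, 132, 992}.
Every vertex has degree 6 (N=13); strongly regular (13,6,2,3).
Distinct eigenvalues (to 5 d.p.): [6.0, 1.30278, -2.30278].
With N=13: ϑ(G) = 13·(-(-sqrt(13)/2 - 1/2))/(6−(-sqrt(13)/2 - 1/2)) = sqrt(13).
≈ 3.6056 (to 4 d.p.).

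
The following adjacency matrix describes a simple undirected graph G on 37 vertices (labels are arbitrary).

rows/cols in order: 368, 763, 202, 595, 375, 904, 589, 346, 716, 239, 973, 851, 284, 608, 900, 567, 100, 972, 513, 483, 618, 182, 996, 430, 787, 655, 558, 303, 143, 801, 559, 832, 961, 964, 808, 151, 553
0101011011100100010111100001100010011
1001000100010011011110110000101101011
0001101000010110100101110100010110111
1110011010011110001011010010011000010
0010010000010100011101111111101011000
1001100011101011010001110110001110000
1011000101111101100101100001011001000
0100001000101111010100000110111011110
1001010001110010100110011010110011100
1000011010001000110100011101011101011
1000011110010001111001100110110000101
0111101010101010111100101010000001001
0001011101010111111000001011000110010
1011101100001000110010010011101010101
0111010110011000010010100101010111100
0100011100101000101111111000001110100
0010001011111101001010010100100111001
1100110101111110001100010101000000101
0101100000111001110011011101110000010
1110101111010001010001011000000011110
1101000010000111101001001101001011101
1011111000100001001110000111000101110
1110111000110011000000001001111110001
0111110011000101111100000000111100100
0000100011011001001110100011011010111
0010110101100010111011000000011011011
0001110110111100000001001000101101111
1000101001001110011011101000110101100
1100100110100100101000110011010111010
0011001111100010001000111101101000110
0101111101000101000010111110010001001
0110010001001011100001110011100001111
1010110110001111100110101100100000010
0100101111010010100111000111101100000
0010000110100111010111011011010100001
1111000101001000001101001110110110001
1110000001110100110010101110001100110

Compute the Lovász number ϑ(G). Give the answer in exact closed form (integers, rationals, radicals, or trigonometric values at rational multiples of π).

deg(608) = 18; N(608) = {368, 202, 595, 375, 589, 346, 284, 100, 972, 618, 430, 558, 303, 143, 559, 961, 808, 553}.
deg(100) = 18; N(100) = {202, 589, 716, 239, 973, 851, 284, 608, 567, 513, 618, 430, 655, 143, 832, 961, 964, 553}.
Vertex 284 has 18 neighbors: 595, 904, 589, 346, 239, 851, 608, 900, 567, 100, 972, 513, 787, 558, 303, 832, 961, 151.
deg(143) = 18; N(143) = {368, 763, 375, 346, 716, 973, 608, 100, 513, 996, 430, 558, 303, 801, 832, 961, 964, 151}.
Regular of degree 18 on 37 vertices: Paley(37): SR with (k,λ,μ)=(18,8,9).
A has 3 distinct eigenvalues ≈ [18.0, 2.5414, -3.5414].
ϑ = −N·λ_min/(λ_max−λ_min) = −37·(-sqrt(37)/2 - 1/2)/(18−(-sqrt(37)/2 - 1/2)) = sqrt(37).
≈ 6.0828 (to 4 d.p.).

sqrt(37)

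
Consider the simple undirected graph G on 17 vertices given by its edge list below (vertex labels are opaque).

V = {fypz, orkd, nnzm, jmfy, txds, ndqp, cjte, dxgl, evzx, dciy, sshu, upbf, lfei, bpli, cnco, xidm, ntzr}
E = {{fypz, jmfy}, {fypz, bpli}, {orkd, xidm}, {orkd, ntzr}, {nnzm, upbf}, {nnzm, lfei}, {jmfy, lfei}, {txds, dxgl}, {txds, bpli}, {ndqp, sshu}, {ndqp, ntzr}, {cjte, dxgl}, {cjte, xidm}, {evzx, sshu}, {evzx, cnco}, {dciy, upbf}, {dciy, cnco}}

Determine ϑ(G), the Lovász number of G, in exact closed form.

17*cos(pi/17)/(cos(pi/17) + 1)

N(xidm) = {orkd, cjte}, |N(xidm)| = 2.
N(txds) = {dxgl, bpli}, |N(txds)| = 2.
Vertex sshu has 2 neighbors: ndqp, evzx.
N(nnzm) = {upbf, lfei}, |N(nnzm)| = 2.
Every vertex has degree 2 (N=17); the odd cycle C_{17}.
A has 9 distinct eigenvalues ≈ [2.0, 1.8649, 1.478, 0.8915, 0.1845, -0.5473, -1.2053, -1.7004, -1.9659].
λ_max=2, λ_min=-2*cos(pi/17); ϑ = −17·λ_min/(λ_max−λ_min) = 17*cos(pi/17)/(cos(pi/17) + 1).
≈ 8.42701431 (to 8 d.p.).
α=8, χ(Ḡ)=9; ϑ=17*cos(pi/17)/(cos(pi/17) + 1) lies between (both strict).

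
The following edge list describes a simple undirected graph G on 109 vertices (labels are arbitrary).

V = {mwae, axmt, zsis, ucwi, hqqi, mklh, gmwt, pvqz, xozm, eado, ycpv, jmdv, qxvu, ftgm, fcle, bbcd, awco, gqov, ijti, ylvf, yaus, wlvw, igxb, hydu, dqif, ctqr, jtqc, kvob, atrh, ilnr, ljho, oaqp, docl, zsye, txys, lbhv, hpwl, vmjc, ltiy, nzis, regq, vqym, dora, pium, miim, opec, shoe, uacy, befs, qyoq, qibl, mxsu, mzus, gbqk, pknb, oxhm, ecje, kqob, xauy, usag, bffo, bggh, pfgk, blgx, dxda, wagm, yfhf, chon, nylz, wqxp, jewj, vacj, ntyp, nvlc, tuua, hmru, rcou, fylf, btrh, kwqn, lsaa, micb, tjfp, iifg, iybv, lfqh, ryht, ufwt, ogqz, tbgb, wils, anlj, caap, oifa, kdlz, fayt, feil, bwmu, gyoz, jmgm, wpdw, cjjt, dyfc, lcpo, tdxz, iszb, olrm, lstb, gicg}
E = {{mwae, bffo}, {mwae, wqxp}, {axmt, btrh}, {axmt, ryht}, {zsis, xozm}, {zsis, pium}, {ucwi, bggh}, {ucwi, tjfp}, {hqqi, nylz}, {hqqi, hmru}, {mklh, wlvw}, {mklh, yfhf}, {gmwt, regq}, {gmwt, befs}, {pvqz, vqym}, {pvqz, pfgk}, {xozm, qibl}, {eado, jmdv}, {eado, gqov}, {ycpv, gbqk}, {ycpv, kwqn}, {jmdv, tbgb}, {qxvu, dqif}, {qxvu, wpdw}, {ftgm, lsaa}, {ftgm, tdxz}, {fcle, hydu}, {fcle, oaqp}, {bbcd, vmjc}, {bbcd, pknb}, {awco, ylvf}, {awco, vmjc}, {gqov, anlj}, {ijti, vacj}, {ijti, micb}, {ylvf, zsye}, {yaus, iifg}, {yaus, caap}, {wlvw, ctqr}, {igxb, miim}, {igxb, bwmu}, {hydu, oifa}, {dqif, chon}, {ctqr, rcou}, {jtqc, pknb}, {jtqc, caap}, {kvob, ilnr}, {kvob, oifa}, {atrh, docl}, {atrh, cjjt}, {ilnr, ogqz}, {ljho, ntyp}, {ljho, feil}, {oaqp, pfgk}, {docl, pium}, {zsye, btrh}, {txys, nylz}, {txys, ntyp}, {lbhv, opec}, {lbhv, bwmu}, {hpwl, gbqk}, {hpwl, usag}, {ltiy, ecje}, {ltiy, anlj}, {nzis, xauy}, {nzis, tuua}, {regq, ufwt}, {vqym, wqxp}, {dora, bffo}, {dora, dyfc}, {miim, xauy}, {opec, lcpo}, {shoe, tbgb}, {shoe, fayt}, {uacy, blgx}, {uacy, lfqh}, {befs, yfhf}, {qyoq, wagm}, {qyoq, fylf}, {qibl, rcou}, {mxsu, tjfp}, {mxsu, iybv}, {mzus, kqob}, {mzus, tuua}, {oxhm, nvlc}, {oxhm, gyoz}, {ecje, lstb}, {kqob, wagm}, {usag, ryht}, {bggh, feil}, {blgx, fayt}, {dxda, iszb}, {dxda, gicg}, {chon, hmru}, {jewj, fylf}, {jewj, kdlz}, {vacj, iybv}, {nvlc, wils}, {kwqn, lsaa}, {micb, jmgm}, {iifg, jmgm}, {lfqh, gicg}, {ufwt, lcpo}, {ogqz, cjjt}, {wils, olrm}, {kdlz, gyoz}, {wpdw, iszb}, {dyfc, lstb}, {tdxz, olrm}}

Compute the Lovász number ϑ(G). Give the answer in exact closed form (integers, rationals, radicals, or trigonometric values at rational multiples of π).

109*cos(pi/109)/(cos(pi/109) + 1)

N(jtqc) = {pknb, caap}, |N(jtqc)| = 2.
deg(btrh) = 2; N(btrh) = {axmt, zsye}.
N(mklh) = {wlvw, yfhf}, |N(mklh)| = 2.
Vertex yfhf has 2 neighbors: mklh, befs.
deg(v) = 2 for all v (|V|=109); the odd cycle C_{109}.
The 55 distinct eigenvalues: [2.0, 1.996678, 1.986723, 1.970169, 1.94707, 1.917503, 1.881566, 1.839379, 1.791082, 1.736834, 1.676818, 1.611231, 1.540291, 1.464235, 1.383315, 1.2978, 1.207973, 1.114134, 1.016594, 0.915677, 0.811718, 0.705062, 0.596064, 0.485087, 0.372497, 0.258671, 0.143985, 0.028821, -0.086439, -0.201412, -0.315715, -0.42897, -0.5408, -0.650834, -0.758705, -0.864056, -0.966537, -1.065807, -1.161536, -1.253407, -1.341115, -1.424367, -1.502888, -1.576416, -1.644707, -1.707535, -1.764691, -1.815985, -1.861246, -1.900324, -1.933089, -1.959433, -1.979268, -1.992528, -1.999169].
Lovász: ϑ = −109(-2*cos(pi/109))/(2+-(-1)*2*cos(pi/109)) = 109*cos(pi/109)/(cos(pi/109) + 1).
ϑ(G) ≈ 54.488680079.
Check 54 ≤ 109*cos(pi/109)/(cos(pi/109) + 1) ≤ 55: both strict.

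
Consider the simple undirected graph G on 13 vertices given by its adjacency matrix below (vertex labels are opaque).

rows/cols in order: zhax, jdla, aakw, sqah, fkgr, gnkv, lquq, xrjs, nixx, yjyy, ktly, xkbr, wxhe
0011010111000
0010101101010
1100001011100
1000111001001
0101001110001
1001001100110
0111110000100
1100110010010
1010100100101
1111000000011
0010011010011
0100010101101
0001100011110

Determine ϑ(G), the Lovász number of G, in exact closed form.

N(yjyy) = {zhax, jdla, aakw, sqah, xkbr, wxhe}, |N(yjyy)| = 6.
N(wxhe) = {sqah, fkgr, nixx, yjyy, ktly, xkbr}, |N(wxhe)| = 6.
deg(aakw) = 6; N(aakw) = {zhax, jdla, lquq, nixx, yjyy, ktly}.
N(nixx) = {zhax, aakw, fkgr, xrjs, ktly, wxhe}, |N(nixx)| = 6.
Regular of degree 6 on 13 vertices: strongly regular (13,6,2,3).
A has 3 distinct eigenvalues ≈ [6.0, 1.303, -2.303].
λ_max=6, λ_min=-sqrt(13)/2 - 1/2; ϑ = −13·λ_min/(λ_max−λ_min) = sqrt(13).
≈ 3.6055513 (to 7 d.p.).

sqrt(13)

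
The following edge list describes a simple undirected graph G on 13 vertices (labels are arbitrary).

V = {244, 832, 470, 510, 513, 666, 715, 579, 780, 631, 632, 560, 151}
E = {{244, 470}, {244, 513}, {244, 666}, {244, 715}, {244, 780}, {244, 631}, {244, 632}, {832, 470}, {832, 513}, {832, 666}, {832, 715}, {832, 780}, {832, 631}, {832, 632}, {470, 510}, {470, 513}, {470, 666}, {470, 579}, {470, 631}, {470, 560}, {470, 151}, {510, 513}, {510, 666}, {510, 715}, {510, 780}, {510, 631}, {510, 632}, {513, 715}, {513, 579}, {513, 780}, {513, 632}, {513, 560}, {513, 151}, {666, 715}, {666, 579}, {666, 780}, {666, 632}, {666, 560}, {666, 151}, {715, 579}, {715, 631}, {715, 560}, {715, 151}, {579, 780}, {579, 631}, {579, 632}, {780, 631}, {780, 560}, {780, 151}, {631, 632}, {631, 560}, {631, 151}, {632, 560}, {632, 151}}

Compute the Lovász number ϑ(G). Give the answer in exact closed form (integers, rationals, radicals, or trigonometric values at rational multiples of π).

6

N(666) = {244, 832, 470, 510, 715, 579, 780, 632, 560, 151}, |N(666)| = 10.
Vertex 244 has 7 neighbors: 470, 513, 666, 715, 780, 631, 632.
Vertex 780 has 9 neighbors: 244, 832, 510, 513, 666, 579, 631, 560, 151.
N(832) = {470, 513, 666, 715, 780, 631, 632}, |N(832)| = 7.
G = K_{6,4,3}: α = 6 = χ(Ḡ), so ϑ = 6.
Numerically 6.00000000.
Check 6 ≤ 6 ≤ 6: collapsed.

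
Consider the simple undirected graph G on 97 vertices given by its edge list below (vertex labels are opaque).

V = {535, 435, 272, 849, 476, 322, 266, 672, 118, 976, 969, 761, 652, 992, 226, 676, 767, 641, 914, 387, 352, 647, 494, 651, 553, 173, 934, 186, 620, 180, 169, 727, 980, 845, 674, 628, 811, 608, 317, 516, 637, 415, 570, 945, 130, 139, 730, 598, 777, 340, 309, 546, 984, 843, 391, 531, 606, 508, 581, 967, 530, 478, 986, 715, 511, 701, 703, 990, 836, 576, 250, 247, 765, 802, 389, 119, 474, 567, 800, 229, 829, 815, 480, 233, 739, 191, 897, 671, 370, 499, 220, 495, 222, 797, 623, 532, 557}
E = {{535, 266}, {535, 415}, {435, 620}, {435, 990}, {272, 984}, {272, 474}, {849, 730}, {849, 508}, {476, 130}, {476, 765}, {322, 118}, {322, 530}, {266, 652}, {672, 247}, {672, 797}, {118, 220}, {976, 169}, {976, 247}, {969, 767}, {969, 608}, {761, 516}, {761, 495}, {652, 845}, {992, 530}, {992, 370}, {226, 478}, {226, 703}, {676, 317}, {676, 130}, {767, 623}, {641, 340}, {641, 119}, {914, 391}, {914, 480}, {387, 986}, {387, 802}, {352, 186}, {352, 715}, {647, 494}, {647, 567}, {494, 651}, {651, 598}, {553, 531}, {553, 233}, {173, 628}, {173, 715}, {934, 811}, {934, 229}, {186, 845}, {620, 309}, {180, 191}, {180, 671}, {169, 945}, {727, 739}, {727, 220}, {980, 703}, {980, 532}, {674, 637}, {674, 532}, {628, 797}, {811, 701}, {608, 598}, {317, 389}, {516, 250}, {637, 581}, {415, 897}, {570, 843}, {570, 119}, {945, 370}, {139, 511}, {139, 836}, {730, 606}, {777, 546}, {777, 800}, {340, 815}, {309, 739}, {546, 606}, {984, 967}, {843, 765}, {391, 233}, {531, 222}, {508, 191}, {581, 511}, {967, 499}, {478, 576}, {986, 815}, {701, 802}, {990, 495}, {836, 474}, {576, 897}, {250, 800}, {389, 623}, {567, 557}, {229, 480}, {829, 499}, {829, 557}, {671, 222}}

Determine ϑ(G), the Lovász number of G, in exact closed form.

97*cos(pi/97)/(cos(pi/97) + 1)

deg(992) = 2; N(992) = {530, 370}.
deg(499) = 2; N(499) = {967, 829}.
Vertex 480 has 2 neighbors: 914, 229.
deg(118) = 2; N(118) = {322, 220}.
2-regular, N=97; this is C_{97}, the 97-cycle.
spec(A) ≈ [2.0, 1.996, 1.983, 1.962, 1.933, 1.896, 1.851, 1.798, 1.737, 1.67, 1.595, 1.513, 1.426, 1.332, 1.232, 1.128, 1.019, 0.905, 0.788, 0.667, 0.544, 0.418, 0.29, 0.162, 0.032, -0.097, -0.226, -0.354, -0.481, -0.606, -0.728, -0.847, -0.962, -1.074, -1.181, -1.283, -1.379, -1.47, -1.555, -1.633, -1.704, -1.769, -1.825, -1.874, -1.916, -1.949, -1.974, -1.991, -1.999] (distinct, 3 d.p.).
With N=97: ϑ(G) = 97·(-(-1)*2*cos(pi/97))/(2−(-2*cos(pi/97))) = 97*cos(pi/97)/(cos(pi/97) + 1).
≈ 48.487279 (to 6 d.p.).
Check 48 ≤ 97*cos(pi/97)/(cos(pi/97) + 1) ≤ 49: both strict.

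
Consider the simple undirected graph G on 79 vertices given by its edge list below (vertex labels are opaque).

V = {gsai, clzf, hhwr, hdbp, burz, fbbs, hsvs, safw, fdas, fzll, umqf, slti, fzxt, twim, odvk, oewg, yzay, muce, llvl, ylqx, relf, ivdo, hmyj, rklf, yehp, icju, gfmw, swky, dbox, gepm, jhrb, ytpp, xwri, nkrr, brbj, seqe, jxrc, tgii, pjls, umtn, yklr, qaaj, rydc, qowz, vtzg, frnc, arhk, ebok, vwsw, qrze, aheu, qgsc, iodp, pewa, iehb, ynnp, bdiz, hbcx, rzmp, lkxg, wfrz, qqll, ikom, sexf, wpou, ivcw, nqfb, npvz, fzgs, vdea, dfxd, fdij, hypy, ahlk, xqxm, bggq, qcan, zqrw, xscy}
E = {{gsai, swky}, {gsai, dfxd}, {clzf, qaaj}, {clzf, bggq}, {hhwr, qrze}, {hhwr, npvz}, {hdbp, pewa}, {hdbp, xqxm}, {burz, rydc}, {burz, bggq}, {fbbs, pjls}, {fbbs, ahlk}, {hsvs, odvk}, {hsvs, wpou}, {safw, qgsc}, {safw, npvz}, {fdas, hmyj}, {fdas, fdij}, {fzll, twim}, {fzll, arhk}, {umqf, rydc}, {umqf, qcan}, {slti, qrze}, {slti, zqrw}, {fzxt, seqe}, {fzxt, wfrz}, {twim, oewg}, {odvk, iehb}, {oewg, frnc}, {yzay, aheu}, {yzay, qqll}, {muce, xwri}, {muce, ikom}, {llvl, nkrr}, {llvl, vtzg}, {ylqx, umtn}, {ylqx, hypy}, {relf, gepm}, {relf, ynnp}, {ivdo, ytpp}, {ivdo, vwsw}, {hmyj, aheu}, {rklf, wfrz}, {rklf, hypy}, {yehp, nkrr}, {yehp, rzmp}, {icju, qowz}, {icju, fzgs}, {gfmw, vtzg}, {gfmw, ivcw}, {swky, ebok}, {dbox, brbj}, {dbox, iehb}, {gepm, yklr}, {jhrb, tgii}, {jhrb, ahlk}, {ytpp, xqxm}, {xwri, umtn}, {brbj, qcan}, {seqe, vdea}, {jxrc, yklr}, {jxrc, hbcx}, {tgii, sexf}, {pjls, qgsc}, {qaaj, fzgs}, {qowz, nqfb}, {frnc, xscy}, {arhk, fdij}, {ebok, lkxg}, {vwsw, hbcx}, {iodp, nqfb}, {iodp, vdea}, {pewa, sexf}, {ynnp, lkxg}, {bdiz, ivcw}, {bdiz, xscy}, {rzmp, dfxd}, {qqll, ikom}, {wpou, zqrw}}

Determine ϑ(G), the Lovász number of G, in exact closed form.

deg(llvl) = 2; N(llvl) = {nkrr, vtzg}.
N(wpou) = {hsvs, zqrw}, |N(wpou)| = 2.
N(nkrr) = {llvl, yehp}, |N(nkrr)| = 2.
N(qgsc) = {safw, pjls}, |N(qgsc)| = 2.
Regular of degree 2 on 79 vertices: the odd cycle C_{79}.
A has 40 distinct eigenvalues ≈ [2.0, 1.9937, 1.9748, 1.9433, 1.8996, 1.8439, 1.7766, 1.698, 1.6086, 1.5091, 1.4001, 1.2822, 1.1562, 1.0229, 0.8831, 0.7377, 0.5877, 0.434, 0.2775, 0.1192, -0.0398, -0.1985, -0.356, -0.5112, -0.6632, -0.8111, -0.9537, -1.0904, -1.2202, -1.3422, -1.4558, -1.5601, -1.6546, -1.7386, -1.8117, -1.8733, -1.923, -1.9606, -1.9858, -1.9984].
ϑ = −N·λ_min/(λ_max−λ_min) = −79·(-2*cos(pi/79))/(2−(-2*cos(pi/79))) = 79*cos(pi/79)/(cos(pi/79) + 1).
Numerically 39.484379420.
α=39, χ(Ḡ)=40; ϑ=79*cos(pi/79)/(cos(pi/79) + 1) lies between (both strict).

79*cos(pi/79)/(cos(pi/79) + 1)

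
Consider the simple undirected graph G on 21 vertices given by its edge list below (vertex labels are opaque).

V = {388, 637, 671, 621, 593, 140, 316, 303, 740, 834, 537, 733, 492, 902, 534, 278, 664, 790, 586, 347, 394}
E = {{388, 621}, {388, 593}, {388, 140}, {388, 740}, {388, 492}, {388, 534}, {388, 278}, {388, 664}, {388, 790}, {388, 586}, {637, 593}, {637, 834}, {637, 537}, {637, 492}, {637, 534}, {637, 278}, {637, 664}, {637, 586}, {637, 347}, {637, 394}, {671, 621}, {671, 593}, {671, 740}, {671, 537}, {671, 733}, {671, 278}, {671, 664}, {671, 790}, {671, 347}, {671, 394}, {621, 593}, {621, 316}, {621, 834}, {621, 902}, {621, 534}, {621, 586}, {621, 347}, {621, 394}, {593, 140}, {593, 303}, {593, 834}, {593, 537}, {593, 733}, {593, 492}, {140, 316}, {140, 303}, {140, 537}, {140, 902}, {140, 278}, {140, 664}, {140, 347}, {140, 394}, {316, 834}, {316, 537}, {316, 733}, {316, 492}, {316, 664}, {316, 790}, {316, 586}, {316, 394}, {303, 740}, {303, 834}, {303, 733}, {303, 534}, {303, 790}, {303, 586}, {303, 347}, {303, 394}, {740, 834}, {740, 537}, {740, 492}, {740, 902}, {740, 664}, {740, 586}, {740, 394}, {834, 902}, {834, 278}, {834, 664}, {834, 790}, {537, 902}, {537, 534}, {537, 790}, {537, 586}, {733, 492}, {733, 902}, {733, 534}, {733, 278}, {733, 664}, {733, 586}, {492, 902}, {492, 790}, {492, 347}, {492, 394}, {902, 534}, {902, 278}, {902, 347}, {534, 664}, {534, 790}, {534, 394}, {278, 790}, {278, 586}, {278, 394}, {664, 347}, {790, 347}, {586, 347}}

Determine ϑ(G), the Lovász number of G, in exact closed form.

6

deg(303) = 10; N(303) = {593, 140, 740, 834, 733, 534, 790, 586, 347, 394}.
N(586) = {388, 637, 621, 316, 303, 740, 537, 733, 278, 347}, |N(586)| = 10.
Vertex 637 has 10 neighbors: 593, 834, 537, 492, 534, 278, 664, 586, 347, 394.
deg(316) = 10; N(316) = {621, 140, 834, 537, 733, 492, 664, 790, 586, 394}.
deg(v) = 10 for all v (|V|=21); Kneser K(7,2) on C(7,2)=21 vertices.
spec(A) ≈ [10.0, 1.0, -4.0] (distinct, 6 d.p.).
With N=21: ϑ(G) = 21·(-1*(-4))/(10−(-4)) = 6.
ϑ(G) ≈ 6.00000000.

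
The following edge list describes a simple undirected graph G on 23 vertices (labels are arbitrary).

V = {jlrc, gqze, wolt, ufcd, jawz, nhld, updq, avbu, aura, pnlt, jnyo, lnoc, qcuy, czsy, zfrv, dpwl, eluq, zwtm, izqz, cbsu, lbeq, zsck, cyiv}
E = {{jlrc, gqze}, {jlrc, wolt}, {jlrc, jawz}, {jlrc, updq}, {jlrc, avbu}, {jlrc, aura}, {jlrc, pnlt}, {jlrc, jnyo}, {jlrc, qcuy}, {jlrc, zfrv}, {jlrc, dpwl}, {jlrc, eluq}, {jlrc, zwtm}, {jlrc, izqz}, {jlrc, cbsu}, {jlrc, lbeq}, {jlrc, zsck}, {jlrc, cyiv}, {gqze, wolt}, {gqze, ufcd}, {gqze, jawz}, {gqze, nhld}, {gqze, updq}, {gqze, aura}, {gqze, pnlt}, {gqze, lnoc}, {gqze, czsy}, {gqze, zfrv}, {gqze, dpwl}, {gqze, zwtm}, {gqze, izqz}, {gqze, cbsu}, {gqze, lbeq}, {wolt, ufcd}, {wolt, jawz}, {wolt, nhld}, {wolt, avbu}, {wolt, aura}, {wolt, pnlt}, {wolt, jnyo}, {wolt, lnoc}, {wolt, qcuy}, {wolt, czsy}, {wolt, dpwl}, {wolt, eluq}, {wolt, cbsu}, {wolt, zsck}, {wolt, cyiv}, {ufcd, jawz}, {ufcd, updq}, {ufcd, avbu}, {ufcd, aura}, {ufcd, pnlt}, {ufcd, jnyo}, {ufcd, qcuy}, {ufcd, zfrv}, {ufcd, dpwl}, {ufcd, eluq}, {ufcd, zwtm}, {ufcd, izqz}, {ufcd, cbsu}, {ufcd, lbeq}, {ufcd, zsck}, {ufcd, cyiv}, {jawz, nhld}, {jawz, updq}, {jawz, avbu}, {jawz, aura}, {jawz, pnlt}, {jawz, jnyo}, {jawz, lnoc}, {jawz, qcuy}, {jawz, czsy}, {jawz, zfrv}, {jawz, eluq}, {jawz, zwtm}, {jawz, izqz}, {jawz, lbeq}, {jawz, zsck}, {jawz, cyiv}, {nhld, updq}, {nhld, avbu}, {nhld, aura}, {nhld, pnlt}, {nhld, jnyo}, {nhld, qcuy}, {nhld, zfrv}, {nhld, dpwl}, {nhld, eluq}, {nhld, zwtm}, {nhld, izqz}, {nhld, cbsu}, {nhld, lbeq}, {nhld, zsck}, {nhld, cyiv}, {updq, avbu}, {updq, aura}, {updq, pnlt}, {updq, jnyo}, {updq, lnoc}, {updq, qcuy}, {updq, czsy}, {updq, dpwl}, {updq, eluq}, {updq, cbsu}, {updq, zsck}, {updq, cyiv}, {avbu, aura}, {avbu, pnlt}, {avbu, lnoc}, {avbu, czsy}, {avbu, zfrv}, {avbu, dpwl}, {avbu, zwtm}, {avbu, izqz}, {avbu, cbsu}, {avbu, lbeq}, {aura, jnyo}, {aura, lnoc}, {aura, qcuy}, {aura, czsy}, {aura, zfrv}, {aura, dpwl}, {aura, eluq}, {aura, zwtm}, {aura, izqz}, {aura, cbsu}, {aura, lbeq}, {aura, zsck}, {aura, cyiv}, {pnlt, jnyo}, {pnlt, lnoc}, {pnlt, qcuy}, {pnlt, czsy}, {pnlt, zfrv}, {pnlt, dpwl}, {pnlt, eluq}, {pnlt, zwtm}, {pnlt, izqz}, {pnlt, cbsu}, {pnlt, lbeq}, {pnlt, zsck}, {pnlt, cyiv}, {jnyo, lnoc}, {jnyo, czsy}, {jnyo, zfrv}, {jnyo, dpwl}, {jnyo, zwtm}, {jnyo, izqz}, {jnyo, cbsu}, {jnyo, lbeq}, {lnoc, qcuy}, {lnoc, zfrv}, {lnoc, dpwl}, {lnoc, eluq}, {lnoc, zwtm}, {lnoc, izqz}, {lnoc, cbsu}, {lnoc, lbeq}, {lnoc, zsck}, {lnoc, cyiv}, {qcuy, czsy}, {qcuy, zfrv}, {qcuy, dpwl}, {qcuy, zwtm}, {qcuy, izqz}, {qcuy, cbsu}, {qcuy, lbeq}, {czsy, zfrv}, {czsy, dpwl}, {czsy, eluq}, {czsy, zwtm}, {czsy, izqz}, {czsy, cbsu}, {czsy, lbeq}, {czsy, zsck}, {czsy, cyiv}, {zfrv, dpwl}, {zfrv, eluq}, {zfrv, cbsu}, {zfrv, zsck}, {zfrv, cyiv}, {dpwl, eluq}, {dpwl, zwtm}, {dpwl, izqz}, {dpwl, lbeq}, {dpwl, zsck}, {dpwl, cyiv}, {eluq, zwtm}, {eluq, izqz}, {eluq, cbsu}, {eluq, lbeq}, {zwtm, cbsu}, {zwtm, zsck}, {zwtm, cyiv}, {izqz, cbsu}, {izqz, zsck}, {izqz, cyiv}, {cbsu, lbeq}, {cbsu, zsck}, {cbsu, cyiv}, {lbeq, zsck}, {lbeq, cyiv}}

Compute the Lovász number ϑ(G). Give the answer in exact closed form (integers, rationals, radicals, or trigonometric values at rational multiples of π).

Vertex izqz has 17 neighbors: jlrc, gqze, ufcd, jawz, nhld, avbu, aura, pnlt, jnyo, lnoc, qcuy, czsy, dpwl, eluq, cbsu, zsck, cyiv.
deg(nhld) = 18; N(nhld) = {gqze, wolt, jawz, updq, avbu, aura, pnlt, jnyo, qcuy, zfrv, dpwl, eluq, zwtm, izqz, cbsu, lbeq, zsck, cyiv}.
N(pnlt) = {jlrc, gqze, wolt, ufcd, jawz, nhld, updq, avbu, jnyo, lnoc, qcuy, czsy, zfrv, dpwl, eluq, zwtm, izqz, cbsu, lbeq, zsck, cyiv}, |N(pnlt)| = 21.
N(jlrc) = {gqze, wolt, jawz, updq, avbu, aura, pnlt, jnyo, qcuy, zfrv, dpwl, eluq, zwtm, izqz, cbsu, lbeq, zsck, cyiv}, |N(jlrc)| = 18.
G = K_{7,6,5,3,2}: α = 7 = χ(Ḡ), so ϑ = 7.
Numerically 7.0000000.
Sandwich: α(G)=7 ≤ ϑ(G)=7 ≤ χ(Ḡ)=7 (collapsed).

7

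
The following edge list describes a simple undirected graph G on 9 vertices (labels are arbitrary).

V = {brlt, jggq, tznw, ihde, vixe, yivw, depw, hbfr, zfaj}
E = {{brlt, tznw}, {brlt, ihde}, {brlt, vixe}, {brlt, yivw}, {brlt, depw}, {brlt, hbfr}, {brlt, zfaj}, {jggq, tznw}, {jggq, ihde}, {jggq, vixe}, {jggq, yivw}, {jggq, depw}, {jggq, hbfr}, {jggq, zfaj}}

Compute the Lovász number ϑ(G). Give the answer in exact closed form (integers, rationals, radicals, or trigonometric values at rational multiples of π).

Vertex yivw has 2 neighbors: brlt, jggq.
Vertex jggq has 7 neighbors: tznw, ihde, vixe, yivw, depw, hbfr, zfaj.
N(hbfr) = {brlt, jggq}, |N(hbfr)| = 2.
deg(depw) = 2; N(depw) = {brlt, jggq}.
Complete multipartite on [7, 2]: sandwich collapses at ϑ=7.
≈ 7.00000000 (to 8 d.p.).
Check 7 ≤ 7 ≤ 7: collapsed.

7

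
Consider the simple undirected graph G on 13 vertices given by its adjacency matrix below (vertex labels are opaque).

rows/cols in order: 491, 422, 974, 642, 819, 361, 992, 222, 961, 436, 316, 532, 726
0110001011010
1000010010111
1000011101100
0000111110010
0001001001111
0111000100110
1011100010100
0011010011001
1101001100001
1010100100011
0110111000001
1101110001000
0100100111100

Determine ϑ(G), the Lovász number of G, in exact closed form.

sqrt(13)

deg(361) = 6; N(361) = {422, 974, 642, 222, 316, 532}.
N(532) = {491, 422, 642, 819, 361, 436}, |N(532)| = 6.
Vertex 642 has 6 neighbors: 819, 361, 992, 222, 961, 532.
Vertex 436 has 6 neighbors: 491, 974, 819, 222, 532, 726.
13-vertex 6-regular graph: strongly regular (13,6,2,3).
spec(A) ≈ [6.0, 1.30278, -2.30278] (distinct, 5 d.p.).
Lovász (edge-transitive): ϑ = −13·(-sqrt(13)/2 - 1/2)/((6)−(-sqrt(13)/2 - 1/2)) = sqrt(13).
Numerically 3.605551275.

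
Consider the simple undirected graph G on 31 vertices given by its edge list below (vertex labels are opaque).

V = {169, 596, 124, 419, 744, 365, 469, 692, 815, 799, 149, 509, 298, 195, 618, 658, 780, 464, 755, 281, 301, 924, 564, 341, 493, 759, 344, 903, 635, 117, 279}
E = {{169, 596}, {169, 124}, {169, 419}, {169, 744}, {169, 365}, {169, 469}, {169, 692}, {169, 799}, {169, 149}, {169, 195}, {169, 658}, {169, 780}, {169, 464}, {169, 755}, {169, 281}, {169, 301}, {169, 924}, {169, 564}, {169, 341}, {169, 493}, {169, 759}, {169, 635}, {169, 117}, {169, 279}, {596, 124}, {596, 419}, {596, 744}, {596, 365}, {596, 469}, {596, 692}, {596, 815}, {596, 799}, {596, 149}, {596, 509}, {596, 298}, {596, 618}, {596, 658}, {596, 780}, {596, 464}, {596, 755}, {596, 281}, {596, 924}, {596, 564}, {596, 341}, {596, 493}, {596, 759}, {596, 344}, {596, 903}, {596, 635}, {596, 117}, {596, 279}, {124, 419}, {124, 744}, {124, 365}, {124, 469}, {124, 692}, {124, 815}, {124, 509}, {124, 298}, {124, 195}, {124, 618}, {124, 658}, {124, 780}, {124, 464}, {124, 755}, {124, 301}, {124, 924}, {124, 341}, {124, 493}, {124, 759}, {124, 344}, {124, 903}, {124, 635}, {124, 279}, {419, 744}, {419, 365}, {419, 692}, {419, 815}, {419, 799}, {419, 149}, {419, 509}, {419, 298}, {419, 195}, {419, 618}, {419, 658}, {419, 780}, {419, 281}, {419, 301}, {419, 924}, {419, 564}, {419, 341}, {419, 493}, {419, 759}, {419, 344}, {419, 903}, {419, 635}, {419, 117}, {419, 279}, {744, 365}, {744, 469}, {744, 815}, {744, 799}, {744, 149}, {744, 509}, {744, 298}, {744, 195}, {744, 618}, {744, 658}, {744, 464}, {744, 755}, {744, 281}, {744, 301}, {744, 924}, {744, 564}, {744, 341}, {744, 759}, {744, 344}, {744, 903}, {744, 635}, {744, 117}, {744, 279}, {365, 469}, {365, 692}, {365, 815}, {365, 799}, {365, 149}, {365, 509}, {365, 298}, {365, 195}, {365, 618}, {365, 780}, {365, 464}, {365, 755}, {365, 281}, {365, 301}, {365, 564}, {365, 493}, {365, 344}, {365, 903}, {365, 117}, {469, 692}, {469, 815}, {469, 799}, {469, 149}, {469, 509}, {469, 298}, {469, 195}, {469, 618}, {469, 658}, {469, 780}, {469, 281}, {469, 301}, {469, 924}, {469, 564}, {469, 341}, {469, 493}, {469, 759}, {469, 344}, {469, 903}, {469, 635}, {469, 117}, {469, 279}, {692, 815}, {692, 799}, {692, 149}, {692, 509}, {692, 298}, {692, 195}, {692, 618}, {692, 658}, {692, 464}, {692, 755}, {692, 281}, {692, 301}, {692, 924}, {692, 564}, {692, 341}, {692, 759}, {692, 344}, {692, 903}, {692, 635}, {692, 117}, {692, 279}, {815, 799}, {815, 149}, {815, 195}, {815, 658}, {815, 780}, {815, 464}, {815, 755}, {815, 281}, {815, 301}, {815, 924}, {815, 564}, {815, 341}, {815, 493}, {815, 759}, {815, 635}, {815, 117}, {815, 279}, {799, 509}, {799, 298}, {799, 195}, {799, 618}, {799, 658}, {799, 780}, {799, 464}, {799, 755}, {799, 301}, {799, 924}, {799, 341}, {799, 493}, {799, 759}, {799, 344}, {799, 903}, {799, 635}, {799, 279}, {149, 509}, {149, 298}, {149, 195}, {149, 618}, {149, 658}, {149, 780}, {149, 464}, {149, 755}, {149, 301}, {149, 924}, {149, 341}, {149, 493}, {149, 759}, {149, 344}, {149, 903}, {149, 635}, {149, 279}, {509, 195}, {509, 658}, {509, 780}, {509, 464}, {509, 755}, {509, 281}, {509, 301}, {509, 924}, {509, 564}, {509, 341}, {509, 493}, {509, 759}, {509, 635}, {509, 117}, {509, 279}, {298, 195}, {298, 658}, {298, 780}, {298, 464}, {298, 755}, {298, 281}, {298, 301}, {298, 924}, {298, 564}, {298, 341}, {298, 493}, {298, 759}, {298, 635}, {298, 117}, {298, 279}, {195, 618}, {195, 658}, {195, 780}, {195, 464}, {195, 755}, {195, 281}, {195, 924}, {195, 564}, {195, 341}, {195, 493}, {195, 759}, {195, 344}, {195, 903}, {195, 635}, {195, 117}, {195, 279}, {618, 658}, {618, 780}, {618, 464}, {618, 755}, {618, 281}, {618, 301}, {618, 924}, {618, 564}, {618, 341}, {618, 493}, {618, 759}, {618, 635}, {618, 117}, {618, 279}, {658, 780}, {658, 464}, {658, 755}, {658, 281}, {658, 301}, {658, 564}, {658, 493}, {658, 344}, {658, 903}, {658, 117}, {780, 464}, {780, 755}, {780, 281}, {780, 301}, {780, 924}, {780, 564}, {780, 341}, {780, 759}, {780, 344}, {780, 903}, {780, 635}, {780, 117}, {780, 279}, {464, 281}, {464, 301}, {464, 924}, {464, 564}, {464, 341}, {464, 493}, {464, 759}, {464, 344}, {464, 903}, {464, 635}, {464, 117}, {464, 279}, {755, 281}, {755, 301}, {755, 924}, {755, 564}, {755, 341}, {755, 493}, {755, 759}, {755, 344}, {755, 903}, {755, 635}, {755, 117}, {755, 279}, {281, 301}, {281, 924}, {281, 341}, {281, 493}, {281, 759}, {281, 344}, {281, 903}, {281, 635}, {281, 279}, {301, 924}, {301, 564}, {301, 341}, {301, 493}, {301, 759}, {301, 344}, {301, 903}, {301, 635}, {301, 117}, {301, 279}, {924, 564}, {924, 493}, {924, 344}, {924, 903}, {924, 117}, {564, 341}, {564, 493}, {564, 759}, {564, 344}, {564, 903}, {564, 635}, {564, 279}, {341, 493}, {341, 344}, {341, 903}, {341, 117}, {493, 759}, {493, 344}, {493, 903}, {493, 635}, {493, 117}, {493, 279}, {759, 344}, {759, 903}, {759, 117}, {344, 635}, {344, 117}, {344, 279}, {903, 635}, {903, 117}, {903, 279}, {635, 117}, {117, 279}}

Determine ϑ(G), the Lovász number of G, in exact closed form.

deg(301) = 28; N(301) = {169, 124, 419, 744, 365, 469, 692, 815, 799, 149, 509, 298, 618, 658, 780, 464, 755, 281, 924, 564, 341, 493, 759, 344, 903, 635, 117, 279}.
Vertex 469 has 27 neighbors: 169, 596, 124, 744, 365, 692, 815, 799, 149, 509, 298, 195, 618, 658, 780, 281, 301, 924, 564, 341, 493, 759, 344, 903, 635, 117, 279.
N(596) = {169, 124, 419, 744, 365, 469, 692, 815, 799, 149, 509, 298, 618, 658, 780, 464, 755, 281, 924, 564, 341, 493, 759, 344, 903, 635, 117, 279}, |N(596)| = 28.
N(759) = {169, 596, 124, 419, 744, 469, 692, 815, 799, 149, 509, 298, 195, 618, 780, 464, 755, 281, 301, 564, 493, 344, 903, 117}, |N(759)| = 24.
6 parts of sizes [7, 7, 6, 4, 4, 3]; α(G) = 7 = ϑ (perfect).
= 7.0000… (decimal).
Sandwich: α(G)=7 ≤ ϑ(G)=7 ≤ χ(Ḡ)=7 (collapsed).

7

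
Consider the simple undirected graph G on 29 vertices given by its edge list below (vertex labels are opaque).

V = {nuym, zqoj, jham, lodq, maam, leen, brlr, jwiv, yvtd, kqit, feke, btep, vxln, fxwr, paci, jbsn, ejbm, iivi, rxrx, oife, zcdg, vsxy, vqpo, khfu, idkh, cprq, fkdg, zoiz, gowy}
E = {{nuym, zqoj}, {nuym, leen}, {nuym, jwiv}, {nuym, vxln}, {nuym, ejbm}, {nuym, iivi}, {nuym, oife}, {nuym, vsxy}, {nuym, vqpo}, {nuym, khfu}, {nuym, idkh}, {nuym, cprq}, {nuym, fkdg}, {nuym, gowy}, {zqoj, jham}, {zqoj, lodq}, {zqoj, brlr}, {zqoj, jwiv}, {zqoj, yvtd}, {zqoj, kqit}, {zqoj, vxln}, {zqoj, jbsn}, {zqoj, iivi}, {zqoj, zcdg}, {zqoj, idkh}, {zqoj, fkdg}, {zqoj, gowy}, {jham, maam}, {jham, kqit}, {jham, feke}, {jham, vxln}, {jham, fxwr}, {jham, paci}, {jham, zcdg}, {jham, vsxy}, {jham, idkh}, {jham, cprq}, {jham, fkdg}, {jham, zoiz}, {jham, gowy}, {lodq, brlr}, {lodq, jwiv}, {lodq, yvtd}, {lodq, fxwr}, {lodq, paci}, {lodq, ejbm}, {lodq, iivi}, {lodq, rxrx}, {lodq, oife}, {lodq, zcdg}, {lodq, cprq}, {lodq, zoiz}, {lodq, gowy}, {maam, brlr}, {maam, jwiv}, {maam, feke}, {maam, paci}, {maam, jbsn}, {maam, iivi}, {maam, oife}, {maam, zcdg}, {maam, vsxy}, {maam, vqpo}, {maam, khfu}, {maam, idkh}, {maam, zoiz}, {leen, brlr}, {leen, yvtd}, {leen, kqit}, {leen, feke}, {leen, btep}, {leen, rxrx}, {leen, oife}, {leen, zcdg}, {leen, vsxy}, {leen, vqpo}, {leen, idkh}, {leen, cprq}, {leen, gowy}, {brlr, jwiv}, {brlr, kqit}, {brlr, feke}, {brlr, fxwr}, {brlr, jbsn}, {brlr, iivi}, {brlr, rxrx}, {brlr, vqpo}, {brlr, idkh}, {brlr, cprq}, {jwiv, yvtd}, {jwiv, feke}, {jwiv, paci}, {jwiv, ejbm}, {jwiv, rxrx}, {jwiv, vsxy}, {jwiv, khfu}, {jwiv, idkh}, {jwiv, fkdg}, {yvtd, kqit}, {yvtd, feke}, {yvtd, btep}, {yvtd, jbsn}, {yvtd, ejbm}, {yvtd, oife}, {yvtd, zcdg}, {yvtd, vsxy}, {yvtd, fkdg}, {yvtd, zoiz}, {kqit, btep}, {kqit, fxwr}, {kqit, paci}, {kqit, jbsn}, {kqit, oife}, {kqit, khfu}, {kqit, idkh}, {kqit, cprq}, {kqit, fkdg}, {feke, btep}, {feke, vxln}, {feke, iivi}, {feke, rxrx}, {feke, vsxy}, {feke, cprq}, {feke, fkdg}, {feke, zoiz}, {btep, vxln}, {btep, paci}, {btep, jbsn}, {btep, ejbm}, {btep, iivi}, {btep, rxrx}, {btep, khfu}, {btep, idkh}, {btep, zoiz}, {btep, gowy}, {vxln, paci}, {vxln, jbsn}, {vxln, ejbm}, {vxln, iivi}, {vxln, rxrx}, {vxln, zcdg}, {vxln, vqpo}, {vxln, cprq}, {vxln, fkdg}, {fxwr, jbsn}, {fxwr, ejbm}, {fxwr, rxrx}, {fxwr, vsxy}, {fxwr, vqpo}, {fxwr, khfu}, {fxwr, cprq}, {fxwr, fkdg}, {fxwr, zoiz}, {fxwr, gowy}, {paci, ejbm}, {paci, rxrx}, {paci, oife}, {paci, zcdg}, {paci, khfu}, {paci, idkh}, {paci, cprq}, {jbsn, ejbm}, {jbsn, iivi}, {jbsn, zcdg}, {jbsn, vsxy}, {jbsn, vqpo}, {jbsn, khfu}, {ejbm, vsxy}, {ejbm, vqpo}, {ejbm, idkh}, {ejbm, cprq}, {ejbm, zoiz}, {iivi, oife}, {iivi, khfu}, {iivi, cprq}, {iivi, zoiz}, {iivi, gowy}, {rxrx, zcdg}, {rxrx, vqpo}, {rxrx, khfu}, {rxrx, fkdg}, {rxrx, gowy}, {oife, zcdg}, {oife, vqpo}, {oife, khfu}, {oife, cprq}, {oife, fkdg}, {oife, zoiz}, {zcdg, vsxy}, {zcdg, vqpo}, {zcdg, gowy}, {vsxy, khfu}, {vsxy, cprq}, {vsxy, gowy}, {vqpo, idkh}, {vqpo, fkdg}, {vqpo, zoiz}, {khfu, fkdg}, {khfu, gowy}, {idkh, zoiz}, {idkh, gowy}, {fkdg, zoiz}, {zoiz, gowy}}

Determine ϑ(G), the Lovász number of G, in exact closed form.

sqrt(29)

Vertex ejbm has 14 neighbors: nuym, lodq, jwiv, yvtd, btep, vxln, fxwr, paci, jbsn, vsxy, vqpo, idkh, cprq, zoiz.
deg(fkdg) = 14; N(fkdg) = {nuym, zqoj, jham, jwiv, yvtd, kqit, feke, vxln, fxwr, rxrx, oife, vqpo, khfu, zoiz}.
deg(yvtd) = 14; N(yvtd) = {zqoj, lodq, leen, jwiv, kqit, feke, btep, jbsn, ejbm, oife, zcdg, vsxy, fkdg, zoiz}.
Vertex btep has 14 neighbors: leen, yvtd, kqit, feke, vxln, paci, jbsn, ejbm, iivi, rxrx, khfu, idkh, zoiz, gowy.
Regular of degree 14 on 29 vertices: strongly regular (29,14,6,7).
spec(A) ≈ [14.0, 2.192582, -3.192582] (distinct, 6 d.p.).
Lovász (edge-transitive): ϑ = −29·(-sqrt(29)/2 - 1/2)/((14)−(-sqrt(29)/2 - 1/2)) = sqrt(29).
= 5.3851648… (decimal).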